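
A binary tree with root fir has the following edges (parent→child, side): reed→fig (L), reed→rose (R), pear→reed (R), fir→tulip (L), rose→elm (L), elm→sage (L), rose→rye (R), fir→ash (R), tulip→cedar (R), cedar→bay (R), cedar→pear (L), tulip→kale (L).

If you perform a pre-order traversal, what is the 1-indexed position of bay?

Pre-order visits the node, then its left subtree, then its right subtree.
Visit fir.
At fir: go left to tulip.
  Visit tulip.
  At tulip: go left to kale.
    kale is a leaf — visit kale.
  At tulip: go right to cedar.
    Visit cedar.
    At cedar: go left to pear.
      Visit pear.
      At pear: no left child.
      At pear: go right to reed.
        Visit reed.
        At reed: go left to fig.
          fig is a leaf — visit fig.
        At reed: go right to rose.
          Visit rose.
          At rose: go left to elm.
            Visit elm.
            At elm: go left to sage.
              sage is a leaf — visit sage.
            At elm: no right child.
          At rose: go right to rye.
            rye is a leaf — visit rye.
    At cedar: go right to bay.
      bay is a leaf — visit bay.
At fir: go right to ash.
  ash is a leaf — visit ash.
Full pre-order sequence: fir, tulip, kale, cedar, pear, reed, fig, rose, elm, sage, rye, bay, ash.

12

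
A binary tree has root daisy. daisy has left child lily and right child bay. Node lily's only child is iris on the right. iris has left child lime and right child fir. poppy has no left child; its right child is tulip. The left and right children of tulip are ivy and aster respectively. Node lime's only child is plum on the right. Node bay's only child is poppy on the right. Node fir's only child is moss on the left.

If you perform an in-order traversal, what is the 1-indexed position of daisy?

In-order visits the left subtree, then the node, then the right subtree.
At daisy: go left to lily.
  At lily: no left child.
  Visit lily.
  At lily: go right to iris.
    At iris: go left to lime.
      At lime: no left child.
      Visit lime.
      At lime: go right to plum.
        plum is a leaf — visit plum.
    Visit iris.
    At iris: go right to fir.
      At fir: go left to moss.
        moss is a leaf — visit moss.
      Visit fir.
      At fir: no right child.
Visit daisy.
At daisy: go right to bay.
  At bay: no left child.
  Visit bay.
  At bay: go right to poppy.
    At poppy: no left child.
    Visit poppy.
    At poppy: go right to tulip.
      At tulip: go left to ivy.
        ivy is a leaf — visit ivy.
      Visit tulip.
      At tulip: go right to aster.
        aster is a leaf — visit aster.
Full in-order sequence: lily, lime, plum, iris, moss, fir, daisy, bay, poppy, ivy, tulip, aster.

7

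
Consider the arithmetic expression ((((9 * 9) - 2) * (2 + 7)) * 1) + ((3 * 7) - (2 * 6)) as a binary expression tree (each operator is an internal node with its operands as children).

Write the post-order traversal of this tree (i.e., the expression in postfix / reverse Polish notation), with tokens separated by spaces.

Post-order on an expression tree gives postfix notation: for each operator, emit left operand, right operand, then the operator.

9 9 * 2 - 2 7 + * 1 * 3 7 * 2 6 * - +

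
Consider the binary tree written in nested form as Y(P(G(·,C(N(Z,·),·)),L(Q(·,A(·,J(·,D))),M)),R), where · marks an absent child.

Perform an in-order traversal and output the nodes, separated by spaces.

G Z N C P Q A J D L M Y R

In-order visits the left subtree, then the node, then the right subtree.
At Y: go left to P.
  At P: go left to G.
    At G: no left child.
    Visit G.
    At G: go right to C.
      At C: go left to N.
        At N: go left to Z.
          Z is a leaf — visit Z.
        Visit N.
        At N: no right child.
      Visit C.
      At C: no right child.
  Visit P.
  At P: go right to L.
    At L: go left to Q.
      At Q: no left child.
      Visit Q.
      At Q: go right to A.
        At A: no left child.
        Visit A.
        At A: go right to J.
          At J: no left child.
          Visit J.
          At J: go right to D.
            D is a leaf — visit D.
    Visit L.
    At L: go right to M.
      M is a leaf — visit M.
Visit Y.
At Y: go right to R.
  R is a leaf — visit R.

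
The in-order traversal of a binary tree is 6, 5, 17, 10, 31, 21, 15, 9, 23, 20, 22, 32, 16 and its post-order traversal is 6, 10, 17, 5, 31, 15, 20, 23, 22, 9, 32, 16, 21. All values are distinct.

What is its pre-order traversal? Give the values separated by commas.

21, 31, 5, 6, 17, 10, 16, 32, 9, 15, 22, 23, 20

The last element of post-order is the root; it splits in-order into left and right subtrees.
Root 21: left subtree has 5 nodes {6, 5, 17, 10, 31}, right has 7 {15, 9, 23, 20, 22, 32, 16}.
  Root 31: left subtree has 4 nodes {6, 5, 17, 10}, right has 0 { }.
    Root 5: left subtree has 1 node {6}, right has 2 {17, 10}.
      Root 17: left subtree has 0 nodes { }, right has 1 {10}.
  Root 16: left subtree has 6 nodes {15, 9, 23, 20, 22, 32}, right has 0 { }.
    Root 32: left subtree has 5 nodes {15, 9, 23, 20, 22}, right has 0 { }.
      Root 9: left subtree has 1 node {15}, right has 3 {23, 20, 22}.
        Root 22: left subtree has 2 nodes {23, 20}, right has 0 { }.
          Root 23: left subtree has 0 nodes { }, right has 1 {20}.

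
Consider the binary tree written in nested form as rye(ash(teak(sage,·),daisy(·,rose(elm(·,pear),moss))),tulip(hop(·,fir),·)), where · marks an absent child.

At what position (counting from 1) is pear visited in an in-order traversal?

6

In-order visits the left subtree, then the node, then the right subtree.
At rye: go left to ash.
  At ash: go left to teak.
    At teak: go left to sage.
      sage is a leaf — visit sage.
    Visit teak.
    At teak: no right child.
  Visit ash.
  At ash: go right to daisy.
    At daisy: no left child.
    Visit daisy.
    At daisy: go right to rose.
      At rose: go left to elm.
        At elm: no left child.
        Visit elm.
        At elm: go right to pear.
          pear is a leaf — visit pear.
      Visit rose.
      At rose: go right to moss.
        moss is a leaf — visit moss.
Visit rye.
At rye: go right to tulip.
  At tulip: go left to hop.
    At hop: no left child.
    Visit hop.
    At hop: go right to fir.
      fir is a leaf — visit fir.
  Visit tulip.
  At tulip: no right child.
Full in-order sequence: sage, teak, ash, daisy, elm, pear, rose, moss, rye, hop, fir, tulip.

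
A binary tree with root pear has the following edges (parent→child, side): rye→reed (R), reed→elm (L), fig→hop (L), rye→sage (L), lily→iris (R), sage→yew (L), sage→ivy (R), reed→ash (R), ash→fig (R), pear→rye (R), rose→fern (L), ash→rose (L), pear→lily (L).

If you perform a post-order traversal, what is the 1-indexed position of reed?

Post-order visits the left subtree, then the right subtree, then the node.
At pear: go left to lily.
  At lily: no left child.
  At lily: go right to iris.
    iris is a leaf — visit iris.
  Visit lily.
At pear: go right to rye.
  At rye: go left to sage.
    At sage: go left to yew.
      yew is a leaf — visit yew.
    At sage: go right to ivy.
      ivy is a leaf — visit ivy.
    Visit sage.
  At rye: go right to reed.
    At reed: go left to elm.
      elm is a leaf — visit elm.
    At reed: go right to ash.
      At ash: go left to rose.
        At rose: go left to fern.
          fern is a leaf — visit fern.
        At rose: no right child.
        Visit rose.
      At ash: go right to fig.
        At fig: go left to hop.
          hop is a leaf — visit hop.
        At fig: no right child.
        Visit fig.
      Visit ash.
    Visit reed.
  Visit rye.
Visit pear.
Full post-order sequence: iris, lily, yew, ivy, sage, elm, fern, rose, hop, fig, ash, reed, rye, pear.

12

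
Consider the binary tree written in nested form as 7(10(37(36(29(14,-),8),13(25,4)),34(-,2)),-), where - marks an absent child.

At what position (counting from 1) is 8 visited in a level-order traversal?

Level-order visits nodes level by level from the root, left to right within each level.
Level 0: 7
Level 1: 10
Level 2: 37, 34
Level 3: 36, 13, 2
Level 4: 29, 8, 25, 4
Level 5: 14
Full level-order sequence: 7, 10, 37, 34, 36, 13, 2, 29, 8, 25, 4, 14.

9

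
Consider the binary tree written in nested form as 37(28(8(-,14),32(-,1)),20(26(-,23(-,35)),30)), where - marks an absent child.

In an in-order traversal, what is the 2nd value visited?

14

In-order visits the left subtree, then the node, then the right subtree.
At 37: go left to 28.
  At 28: go left to 8.
    At 8: no left child.
    Visit 8.
    At 8: go right to 14.
      14 is a leaf — visit 14.
  Visit 28.
  At 28: go right to 32.
    At 32: no left child.
    Visit 32.
    At 32: go right to 1.
      1 is a leaf — visit 1.
Visit 37.
At 37: go right to 20.
  At 20: go left to 26.
    At 26: no left child.
    Visit 26.
    At 26: go right to 23.
      At 23: no left child.
      Visit 23.
      At 23: go right to 35.
        35 is a leaf — visit 35.
  Visit 20.
  At 20: go right to 30.
    30 is a leaf — visit 30.
Full in-order sequence: 8, 14, 28, 32, 1, 37, 26, 23, 35, 20, 30.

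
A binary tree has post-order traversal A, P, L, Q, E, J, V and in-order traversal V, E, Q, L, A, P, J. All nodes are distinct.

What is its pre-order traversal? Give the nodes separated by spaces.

The last element of post-order is the root; it splits in-order into left and right subtrees.
Root V: left subtree has 0 nodes { }, right has 6 {E, Q, L, A, P, J}.
  Root J: left subtree has 5 nodes {E, Q, L, A, P}, right has 0 { }.
    Root E: left subtree has 0 nodes { }, right has 4 {Q, L, A, P}.
      Root Q: left subtree has 0 nodes { }, right has 3 {L, A, P}.
        Root L: left subtree has 0 nodes { }, right has 2 {A, P}.
          Root P: left subtree has 1 node {A}, right has 0 { }.

V J E Q L P A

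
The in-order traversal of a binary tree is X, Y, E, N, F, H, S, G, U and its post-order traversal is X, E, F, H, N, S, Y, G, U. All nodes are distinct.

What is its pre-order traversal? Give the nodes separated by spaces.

The last element of post-order is the root; it splits in-order into left and right subtrees.
Root U: left subtree has 8 nodes {X, Y, E, N, F, H, S, G}, right has 0 { }.
  Root G: left subtree has 7 nodes {X, Y, E, N, F, H, S}, right has 0 { }.
    Root Y: left subtree has 1 node {X}, right has 5 {E, N, F, H, S}.
      Root S: left subtree has 4 nodes {E, N, F, H}, right has 0 { }.
        Root N: left subtree has 1 node {E}, right has 2 {F, H}.
          Root H: left subtree has 1 node {F}, right has 0 { }.

U G Y X S N E H F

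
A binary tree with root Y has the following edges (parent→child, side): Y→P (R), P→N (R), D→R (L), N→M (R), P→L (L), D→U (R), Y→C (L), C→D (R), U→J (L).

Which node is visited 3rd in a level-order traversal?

P

Level-order visits nodes level by level from the root, left to right within each level.
Level 0: Y
Level 1: C, P
Level 2: D, L, N
Level 3: R, U, M
Level 4: J
Full level-order sequence: Y, C, P, D, L, N, R, U, M, J.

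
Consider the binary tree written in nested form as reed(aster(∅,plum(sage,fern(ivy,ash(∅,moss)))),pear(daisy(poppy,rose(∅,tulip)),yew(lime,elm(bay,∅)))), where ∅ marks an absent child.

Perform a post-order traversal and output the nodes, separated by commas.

Post-order visits the left subtree, then the right subtree, then the node.
At reed: go left to aster.
  At aster: no left child.
  At aster: go right to plum.
    At plum: go left to sage.
      sage is a leaf — visit sage.
    At plum: go right to fern.
      At fern: go left to ivy.
        ivy is a leaf — visit ivy.
      At fern: go right to ash.
        At ash: no left child.
        At ash: go right to moss.
          moss is a leaf — visit moss.
        Visit ash.
      Visit fern.
    Visit plum.
  Visit aster.
At reed: go right to pear.
  At pear: go left to daisy.
    At daisy: go left to poppy.
      poppy is a leaf — visit poppy.
    At daisy: go right to rose.
      At rose: no left child.
      At rose: go right to tulip.
        tulip is a leaf — visit tulip.
      Visit rose.
    Visit daisy.
  At pear: go right to yew.
    At yew: go left to lime.
      lime is a leaf — visit lime.
    At yew: go right to elm.
      At elm: go left to bay.
        bay is a leaf — visit bay.
      At elm: no right child.
      Visit elm.
    Visit yew.
  Visit pear.
Visit reed.

sage, ivy, moss, ash, fern, plum, aster, poppy, tulip, rose, daisy, lime, bay, elm, yew, pear, reed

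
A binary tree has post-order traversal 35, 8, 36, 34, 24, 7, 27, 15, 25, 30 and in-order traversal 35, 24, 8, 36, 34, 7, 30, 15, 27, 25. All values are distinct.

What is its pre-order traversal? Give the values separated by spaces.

The last element of post-order is the root; it splits in-order into left and right subtrees.
Root 30: left subtree has 6 nodes {35, 24, 8, 36, 34, 7}, right has 3 {15, 27, 25}.
  Root 7: left subtree has 5 nodes {35, 24, 8, 36, 34}, right has 0 { }.
    Root 24: left subtree has 1 node {35}, right has 3 {8, 36, 34}.
      Root 34: left subtree has 2 nodes {8, 36}, right has 0 { }.
        Root 36: left subtree has 1 node {8}, right has 0 { }.
  Root 25: left subtree has 2 nodes {15, 27}, right has 0 { }.
    Root 15: left subtree has 0 nodes { }, right has 1 {27}.

30 7 24 35 34 36 8 25 15 27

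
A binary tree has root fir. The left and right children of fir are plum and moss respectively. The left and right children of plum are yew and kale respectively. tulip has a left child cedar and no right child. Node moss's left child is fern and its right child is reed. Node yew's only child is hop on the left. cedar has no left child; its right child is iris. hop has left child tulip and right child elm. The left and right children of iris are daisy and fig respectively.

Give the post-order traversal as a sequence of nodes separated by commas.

Post-order visits the left subtree, then the right subtree, then the node.
At fir: go left to plum.
  At plum: go left to yew.
    At yew: go left to hop.
      At hop: go left to tulip.
        At tulip: go left to cedar.
          At cedar: no left child.
          At cedar: go right to iris.
            At iris: go left to daisy.
              daisy is a leaf — visit daisy.
            At iris: go right to fig.
              fig is a leaf — visit fig.
            Visit iris.
          Visit cedar.
        At tulip: no right child.
        Visit tulip.
      At hop: go right to elm.
        elm is a leaf — visit elm.
      Visit hop.
    At yew: no right child.
    Visit yew.
  At plum: go right to kale.
    kale is a leaf — visit kale.
  Visit plum.
At fir: go right to moss.
  At moss: go left to fern.
    fern is a leaf — visit fern.
  At moss: go right to reed.
    reed is a leaf — visit reed.
  Visit moss.
Visit fir.

daisy, fig, iris, cedar, tulip, elm, hop, yew, kale, plum, fern, reed, moss, fir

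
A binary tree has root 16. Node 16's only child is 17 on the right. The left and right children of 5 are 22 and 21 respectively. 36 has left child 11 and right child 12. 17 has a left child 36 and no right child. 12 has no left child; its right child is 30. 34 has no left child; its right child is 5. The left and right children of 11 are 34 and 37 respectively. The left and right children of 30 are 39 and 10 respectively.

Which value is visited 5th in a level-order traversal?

Level-order visits nodes level by level from the root, left to right within each level.
Level 0: 16
Level 1: 17
Level 2: 36
Level 3: 11, 12
Level 4: 34, 37, 30
Level 5: 5, 39, 10
Level 6: 22, 21
Full level-order sequence: 16, 17, 36, 11, 12, 34, 37, 30, 5, 39, 10, 22, 21.

12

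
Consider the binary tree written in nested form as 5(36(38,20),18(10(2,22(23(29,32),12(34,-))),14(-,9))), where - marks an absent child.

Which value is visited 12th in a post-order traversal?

9

Post-order visits the left subtree, then the right subtree, then the node.
At 5: go left to 36.
  At 36: go left to 38.
    38 is a leaf — visit 38.
  At 36: go right to 20.
    20 is a leaf — visit 20.
  Visit 36.
At 5: go right to 18.
  At 18: go left to 10.
    At 10: go left to 2.
      2 is a leaf — visit 2.
    At 10: go right to 22.
      At 22: go left to 23.
        At 23: go left to 29.
          29 is a leaf — visit 29.
        At 23: go right to 32.
          32 is a leaf — visit 32.
        Visit 23.
      At 22: go right to 12.
        At 12: go left to 34.
          34 is a leaf — visit 34.
        At 12: no right child.
        Visit 12.
      Visit 22.
    Visit 10.
  At 18: go right to 14.
    At 14: no left child.
    At 14: go right to 9.
      9 is a leaf — visit 9.
    Visit 14.
  Visit 18.
Visit 5.
Full post-order sequence: 38, 20, 36, 2, 29, 32, 23, 34, 12, 22, 10, 9, 14, 18, 5.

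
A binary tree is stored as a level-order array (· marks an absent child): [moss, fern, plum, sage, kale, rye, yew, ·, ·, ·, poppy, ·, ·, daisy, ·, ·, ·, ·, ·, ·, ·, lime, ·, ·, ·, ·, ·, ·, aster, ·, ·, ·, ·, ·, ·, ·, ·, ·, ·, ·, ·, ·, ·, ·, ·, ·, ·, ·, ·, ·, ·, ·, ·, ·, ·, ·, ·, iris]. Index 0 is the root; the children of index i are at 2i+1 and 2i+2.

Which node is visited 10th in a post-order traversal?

Post-order visits the left subtree, then the right subtree, then the node.
At moss: go left to fern.
  At fern: go left to sage.
    sage is a leaf — visit sage.
  At fern: go right to kale.
    At kale: no left child.
    At kale: go right to poppy.
      At poppy: go left to lime.
        lime is a leaf — visit lime.
      At poppy: no right child.
      Visit poppy.
    Visit kale.
  Visit fern.
At moss: go right to plum.
  At plum: go left to rye.
    rye is a leaf — visit rye.
  At plum: go right to yew.
    At yew: go left to daisy.
      At daisy: no left child.
      At daisy: go right to aster.
        At aster: go left to iris.
          iris is a leaf — visit iris.
        At aster: no right child.
        Visit aster.
      Visit daisy.
    At yew: no right child.
    Visit yew.
  Visit plum.
Visit moss.
Full post-order sequence: sage, lime, poppy, kale, fern, rye, iris, aster, daisy, yew, plum, moss.

yew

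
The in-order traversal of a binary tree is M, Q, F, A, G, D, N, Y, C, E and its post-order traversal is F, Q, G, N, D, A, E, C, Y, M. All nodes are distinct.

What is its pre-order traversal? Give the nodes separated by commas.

The last element of post-order is the root; it splits in-order into left and right subtrees.
Root M: left subtree has 0 nodes { }, right has 9 {Q, F, A, G, D, N, Y, C, E}.
  Root Y: left subtree has 6 nodes {Q, F, A, G, D, N}, right has 2 {C, E}.
    Root A: left subtree has 2 nodes {Q, F}, right has 3 {G, D, N}.
      Root Q: left subtree has 0 nodes { }, right has 1 {F}.
      Root D: left subtree has 1 node {G}, right has 1 {N}.
    Root C: left subtree has 0 nodes { }, right has 1 {E}.

M, Y, A, Q, F, D, G, N, C, E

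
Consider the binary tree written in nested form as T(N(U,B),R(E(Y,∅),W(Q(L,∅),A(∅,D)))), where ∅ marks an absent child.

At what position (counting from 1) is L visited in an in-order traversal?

8

In-order visits the left subtree, then the node, then the right subtree.
At T: go left to N.
  At N: go left to U.
    U is a leaf — visit U.
  Visit N.
  At N: go right to B.
    B is a leaf — visit B.
Visit T.
At T: go right to R.
  At R: go left to E.
    At E: go left to Y.
      Y is a leaf — visit Y.
    Visit E.
    At E: no right child.
  Visit R.
  At R: go right to W.
    At W: go left to Q.
      At Q: go left to L.
        L is a leaf — visit L.
      Visit Q.
      At Q: no right child.
    Visit W.
    At W: go right to A.
      At A: no left child.
      Visit A.
      At A: go right to D.
        D is a leaf — visit D.
Full in-order sequence: U, N, B, T, Y, E, R, L, Q, W, A, D.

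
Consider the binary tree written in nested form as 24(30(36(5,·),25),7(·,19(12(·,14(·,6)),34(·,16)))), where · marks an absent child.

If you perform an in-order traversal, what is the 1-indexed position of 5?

1

In-order visits the left subtree, then the node, then the right subtree.
At 24: go left to 30.
  At 30: go left to 36.
    At 36: go left to 5.
      5 is a leaf — visit 5.
    Visit 36.
    At 36: no right child.
  Visit 30.
  At 30: go right to 25.
    25 is a leaf — visit 25.
Visit 24.
At 24: go right to 7.
  At 7: no left child.
  Visit 7.
  At 7: go right to 19.
    At 19: go left to 12.
      At 12: no left child.
      Visit 12.
      At 12: go right to 14.
        At 14: no left child.
        Visit 14.
        At 14: go right to 6.
          6 is a leaf — visit 6.
    Visit 19.
    At 19: go right to 34.
      At 34: no left child.
      Visit 34.
      At 34: go right to 16.
        16 is a leaf — visit 16.
Full in-order sequence: 5, 36, 30, 25, 24, 7, 12, 14, 6, 19, 34, 16.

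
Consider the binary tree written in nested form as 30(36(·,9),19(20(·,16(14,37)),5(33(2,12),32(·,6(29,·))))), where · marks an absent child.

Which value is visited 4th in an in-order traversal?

20

In-order visits the left subtree, then the node, then the right subtree.
At 30: go left to 36.
  At 36: no left child.
  Visit 36.
  At 36: go right to 9.
    9 is a leaf — visit 9.
Visit 30.
At 30: go right to 19.
  At 19: go left to 20.
    At 20: no left child.
    Visit 20.
    At 20: go right to 16.
      At 16: go left to 14.
        14 is a leaf — visit 14.
      Visit 16.
      At 16: go right to 37.
        37 is a leaf — visit 37.
  Visit 19.
  At 19: go right to 5.
    At 5: go left to 33.
      At 33: go left to 2.
        2 is a leaf — visit 2.
      Visit 33.
      At 33: go right to 12.
        12 is a leaf — visit 12.
    Visit 5.
    At 5: go right to 32.
      At 32: no left child.
      Visit 32.
      At 32: go right to 6.
        At 6: go left to 29.
          29 is a leaf — visit 29.
        Visit 6.
        At 6: no right child.
Full in-order sequence: 36, 9, 30, 20, 14, 16, 37, 19, 2, 33, 12, 5, 32, 29, 6.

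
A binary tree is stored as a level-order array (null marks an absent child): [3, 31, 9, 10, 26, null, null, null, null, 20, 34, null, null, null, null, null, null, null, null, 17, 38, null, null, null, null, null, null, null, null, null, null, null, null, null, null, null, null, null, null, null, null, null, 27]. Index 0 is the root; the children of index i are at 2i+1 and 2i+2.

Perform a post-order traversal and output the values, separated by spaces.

Post-order visits the left subtree, then the right subtree, then the node.
At 3: go left to 31.
  At 31: go left to 10.
    10 is a leaf — visit 10.
  At 31: go right to 26.
    At 26: go left to 20.
      At 20: go left to 17.
        17 is a leaf — visit 17.
      At 20: go right to 38.
        At 38: no left child.
        At 38: go right to 27.
          27 is a leaf — visit 27.
        Visit 38.
      Visit 20.
    At 26: go right to 34.
      34 is a leaf — visit 34.
    Visit 26.
  Visit 31.
At 3: go right to 9.
  9 is a leaf — visit 9.
Visit 3.

10 17 27 38 20 34 26 31 9 3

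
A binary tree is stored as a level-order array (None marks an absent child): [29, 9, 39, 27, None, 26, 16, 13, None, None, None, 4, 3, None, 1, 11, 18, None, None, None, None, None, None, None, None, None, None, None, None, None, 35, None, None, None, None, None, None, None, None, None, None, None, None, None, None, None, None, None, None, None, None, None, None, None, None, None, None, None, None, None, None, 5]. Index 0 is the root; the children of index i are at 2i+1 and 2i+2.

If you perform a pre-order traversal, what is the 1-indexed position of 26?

8

Pre-order visits the node, then its left subtree, then its right subtree.
Visit 29.
At 29: go left to 9.
  Visit 9.
  At 9: go left to 27.
    Visit 27.
    At 27: go left to 13.
      Visit 13.
      At 13: go left to 11.
        11 is a leaf — visit 11.
      At 13: go right to 18.
        18 is a leaf — visit 18.
    At 27: no right child.
  At 9: no right child.
At 29: go right to 39.
  Visit 39.
  At 39: go left to 26.
    Visit 26.
    At 26: go left to 4.
      4 is a leaf — visit 4.
    At 26: go right to 3.
      3 is a leaf — visit 3.
  At 39: go right to 16.
    Visit 16.
    At 16: no left child.
    At 16: go right to 1.
      Visit 1.
      At 1: no left child.
      At 1: go right to 35.
        Visit 35.
        At 35: go left to 5.
          5 is a leaf — visit 5.
        At 35: no right child.
Full pre-order sequence: 29, 9, 27, 13, 11, 18, 39, 26, 4, 3, 16, 1, 35, 5.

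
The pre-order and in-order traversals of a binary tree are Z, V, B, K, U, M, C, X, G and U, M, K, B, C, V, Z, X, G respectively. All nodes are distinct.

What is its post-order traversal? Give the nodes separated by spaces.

M U K C B V G X Z

The first element of pre-order is the root; it splits in-order into left and right subtrees.
Root Z: left subtree has 6 nodes {U, M, K, B, C, V}, right has 2 {X, G}.
  Root V: left subtree has 5 nodes {U, M, K, B, C}, right has 0 { }.
    Root B: left subtree has 3 nodes {U, M, K}, right has 1 {C}.
      Root K: left subtree has 2 nodes {U, M}, right has 0 { }.
        Root U: left subtree has 0 nodes { }, right has 1 {M}.
  Root X: left subtree has 0 nodes { }, right has 1 {G}.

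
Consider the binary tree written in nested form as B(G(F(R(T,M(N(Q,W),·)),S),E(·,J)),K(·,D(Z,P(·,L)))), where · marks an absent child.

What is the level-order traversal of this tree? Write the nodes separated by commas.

B, G, K, F, E, D, R, S, J, Z, P, T, M, L, N, Q, W

Level-order visits nodes level by level from the root, left to right within each level.
Level 0: B
Level 1: G, K
Level 2: F, E, D
Level 3: R, S, J, Z, P
Level 4: T, M, L
Level 5: N
Level 6: Q, W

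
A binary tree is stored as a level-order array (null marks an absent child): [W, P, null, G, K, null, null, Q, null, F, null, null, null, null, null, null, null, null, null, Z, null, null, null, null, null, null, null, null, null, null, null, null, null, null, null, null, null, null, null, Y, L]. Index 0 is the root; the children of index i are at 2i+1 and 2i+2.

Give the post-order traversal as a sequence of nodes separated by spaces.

Q G Y L Z F K P W

Post-order visits the left subtree, then the right subtree, then the node.
At W: go left to P.
  At P: go left to G.
    At G: go left to Q.
      Q is a leaf — visit Q.
    At G: no right child.
    Visit G.
  At P: go right to K.
    At K: go left to F.
      At F: go left to Z.
        At Z: go left to Y.
          Y is a leaf — visit Y.
        At Z: go right to L.
          L is a leaf — visit L.
        Visit Z.
      At F: no right child.
      Visit F.
    At K: no right child.
    Visit K.
  Visit P.
At W: no right child.
Visit W.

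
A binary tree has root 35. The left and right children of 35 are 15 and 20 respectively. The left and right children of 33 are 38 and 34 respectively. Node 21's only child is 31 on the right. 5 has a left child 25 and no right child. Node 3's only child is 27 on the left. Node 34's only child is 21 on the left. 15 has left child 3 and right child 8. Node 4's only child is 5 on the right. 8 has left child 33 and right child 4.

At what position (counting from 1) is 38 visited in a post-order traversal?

3

Post-order visits the left subtree, then the right subtree, then the node.
At 35: go left to 15.
  At 15: go left to 3.
    At 3: go left to 27.
      27 is a leaf — visit 27.
    At 3: no right child.
    Visit 3.
  At 15: go right to 8.
    At 8: go left to 33.
      At 33: go left to 38.
        38 is a leaf — visit 38.
      At 33: go right to 34.
        At 34: go left to 21.
          At 21: no left child.
          At 21: go right to 31.
            31 is a leaf — visit 31.
          Visit 21.
        At 34: no right child.
        Visit 34.
      Visit 33.
    At 8: go right to 4.
      At 4: no left child.
      At 4: go right to 5.
        At 5: go left to 25.
          25 is a leaf — visit 25.
        At 5: no right child.
        Visit 5.
      Visit 4.
    Visit 8.
  Visit 15.
At 35: go right to 20.
  20 is a leaf — visit 20.
Visit 35.
Full post-order sequence: 27, 3, 38, 31, 21, 34, 33, 25, 5, 4, 8, 15, 20, 35.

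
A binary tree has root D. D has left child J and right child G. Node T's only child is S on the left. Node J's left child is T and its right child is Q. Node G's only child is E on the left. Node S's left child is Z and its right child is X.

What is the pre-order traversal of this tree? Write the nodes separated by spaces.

D J T S Z X Q G E

Pre-order visits the node, then its left subtree, then its right subtree.
Visit D.
At D: go left to J.
  Visit J.
  At J: go left to T.
    Visit T.
    At T: go left to S.
      Visit S.
      At S: go left to Z.
        Z is a leaf — visit Z.
      At S: go right to X.
        X is a leaf — visit X.
    At T: no right child.
  At J: go right to Q.
    Q is a leaf — visit Q.
At D: go right to G.
  Visit G.
  At G: go left to E.
    E is a leaf — visit E.
  At G: no right child.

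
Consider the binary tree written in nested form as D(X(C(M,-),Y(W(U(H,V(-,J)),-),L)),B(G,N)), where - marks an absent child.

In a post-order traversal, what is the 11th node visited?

Post-order visits the left subtree, then the right subtree, then the node.
At D: go left to X.
  At X: go left to C.
    At C: go left to M.
      M is a leaf — visit M.
    At C: no right child.
    Visit C.
  At X: go right to Y.
    At Y: go left to W.
      At W: go left to U.
        At U: go left to H.
          H is a leaf — visit H.
        At U: go right to V.
          At V: no left child.
          At V: go right to J.
            J is a leaf — visit J.
          Visit V.
        Visit U.
      At W: no right child.
      Visit W.
    At Y: go right to L.
      L is a leaf — visit L.
    Visit Y.
  Visit X.
At D: go right to B.
  At B: go left to G.
    G is a leaf — visit G.
  At B: go right to N.
    N is a leaf — visit N.
  Visit B.
Visit D.
Full post-order sequence: M, C, H, J, V, U, W, L, Y, X, G, N, B, D.

G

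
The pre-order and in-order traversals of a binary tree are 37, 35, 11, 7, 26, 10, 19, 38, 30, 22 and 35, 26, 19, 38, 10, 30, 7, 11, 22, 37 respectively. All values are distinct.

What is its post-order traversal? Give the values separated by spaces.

The first element of pre-order is the root; it splits in-order into left and right subtrees.
Root 37: left subtree has 9 nodes {35, 26, 19, 38, 10, 30, 7, 11, 22}, right has 0 { }.
  Root 35: left subtree has 0 nodes { }, right has 8 {26, 19, 38, 10, 30, 7, 11, 22}.
    Root 11: left subtree has 6 nodes {26, 19, 38, 10, 30, 7}, right has 1 {22}.
      Root 7: left subtree has 5 nodes {26, 19, 38, 10, 30}, right has 0 { }.
        Root 26: left subtree has 0 nodes { }, right has 4 {19, 38, 10, 30}.
          Root 10: left subtree has 2 nodes {19, 38}, right has 1 {30}.
            Root 19: left subtree has 0 nodes { }, right has 1 {38}.

38 19 30 10 26 7 22 11 35 37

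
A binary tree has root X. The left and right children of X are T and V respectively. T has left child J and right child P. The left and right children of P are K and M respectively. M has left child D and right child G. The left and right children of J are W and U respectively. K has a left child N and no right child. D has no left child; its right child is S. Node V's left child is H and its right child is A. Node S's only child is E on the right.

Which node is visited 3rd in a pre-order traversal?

Pre-order visits the node, then its left subtree, then its right subtree.
Visit X.
At X: go left to T.
  Visit T.
  At T: go left to J.
    Visit J.
    At J: go left to W.
      W is a leaf — visit W.
    At J: go right to U.
      U is a leaf — visit U.
  At T: go right to P.
    Visit P.
    At P: go left to K.
      Visit K.
      At K: go left to N.
        N is a leaf — visit N.
      At K: no right child.
    At P: go right to M.
      Visit M.
      At M: go left to D.
        Visit D.
        At D: no left child.
        At D: go right to S.
          Visit S.
          At S: no left child.
          At S: go right to E.
            E is a leaf — visit E.
      At M: go right to G.
        G is a leaf — visit G.
At X: go right to V.
  Visit V.
  At V: go left to H.
    H is a leaf — visit H.
  At V: go right to A.
    A is a leaf — visit A.
Full pre-order sequence: X, T, J, W, U, P, K, N, M, D, S, E, G, V, H, A.

J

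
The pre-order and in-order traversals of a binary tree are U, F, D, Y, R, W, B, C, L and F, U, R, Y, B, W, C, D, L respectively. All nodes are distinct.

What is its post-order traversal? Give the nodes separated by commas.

The first element of pre-order is the root; it splits in-order into left and right subtrees.
Root U: left subtree has 1 node {F}, right has 7 {R, Y, B, W, C, D, L}.
  Root D: left subtree has 5 nodes {R, Y, B, W, C}, right has 1 {L}.
    Root Y: left subtree has 1 node {R}, right has 3 {B, W, C}.
      Root W: left subtree has 1 node {B}, right has 1 {C}.

F, R, B, C, W, Y, L, D, U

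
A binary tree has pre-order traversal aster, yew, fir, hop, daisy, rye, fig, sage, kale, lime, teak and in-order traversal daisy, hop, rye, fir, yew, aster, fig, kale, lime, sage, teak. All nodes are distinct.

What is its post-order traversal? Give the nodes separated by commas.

daisy, rye, hop, fir, yew, lime, kale, teak, sage, fig, aster

The first element of pre-order is the root; it splits in-order into left and right subtrees.
Root aster: left subtree has 5 nodes {daisy, hop, rye, fir, yew}, right has 5 {fig, kale, lime, sage, teak}.
  Root yew: left subtree has 4 nodes {daisy, hop, rye, fir}, right has 0 { }.
    Root fir: left subtree has 3 nodes {daisy, hop, rye}, right has 0 { }.
      Root hop: left subtree has 1 node {daisy}, right has 1 {rye}.
  Root fig: left subtree has 0 nodes { }, right has 4 {kale, lime, sage, teak}.
    Root sage: left subtree has 2 nodes {kale, lime}, right has 1 {teak}.
      Root kale: left subtree has 0 nodes { }, right has 1 {lime}.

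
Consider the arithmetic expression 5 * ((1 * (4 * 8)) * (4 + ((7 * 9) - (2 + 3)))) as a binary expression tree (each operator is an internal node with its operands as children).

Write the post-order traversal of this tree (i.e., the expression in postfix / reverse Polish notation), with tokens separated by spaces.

5 1 4 8 * * 4 7 9 * 2 3 + - + * *

Post-order on an expression tree gives postfix notation: for each operator, emit left operand, right operand, then the operator.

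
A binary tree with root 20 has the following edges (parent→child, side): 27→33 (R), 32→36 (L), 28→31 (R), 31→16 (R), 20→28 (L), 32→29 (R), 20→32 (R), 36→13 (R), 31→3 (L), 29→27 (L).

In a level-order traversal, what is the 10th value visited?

27

Level-order visits nodes level by level from the root, left to right within each level.
Level 0: 20
Level 1: 28, 32
Level 2: 31, 36, 29
Level 3: 3, 16, 13, 27
Level 4: 33
Full level-order sequence: 20, 28, 32, 31, 36, 29, 3, 16, 13, 27, 33.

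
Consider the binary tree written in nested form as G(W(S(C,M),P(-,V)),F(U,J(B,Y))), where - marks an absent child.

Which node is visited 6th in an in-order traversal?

V

In-order visits the left subtree, then the node, then the right subtree.
At G: go left to W.
  At W: go left to S.
    At S: go left to C.
      C is a leaf — visit C.
    Visit S.
    At S: go right to M.
      M is a leaf — visit M.
  Visit W.
  At W: go right to P.
    At P: no left child.
    Visit P.
    At P: go right to V.
      V is a leaf — visit V.
Visit G.
At G: go right to F.
  At F: go left to U.
    U is a leaf — visit U.
  Visit F.
  At F: go right to J.
    At J: go left to B.
      B is a leaf — visit B.
    Visit J.
    At J: go right to Y.
      Y is a leaf — visit Y.
Full in-order sequence: C, S, M, W, P, V, G, U, F, B, J, Y.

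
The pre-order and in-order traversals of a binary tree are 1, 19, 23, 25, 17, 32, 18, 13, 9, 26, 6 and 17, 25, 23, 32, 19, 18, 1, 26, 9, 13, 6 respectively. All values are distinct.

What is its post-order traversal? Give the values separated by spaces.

The first element of pre-order is the root; it splits in-order into left and right subtrees.
Root 1: left subtree has 6 nodes {17, 25, 23, 32, 19, 18}, right has 4 {26, 9, 13, 6}.
  Root 19: left subtree has 4 nodes {17, 25, 23, 32}, right has 1 {18}.
    Root 23: left subtree has 2 nodes {17, 25}, right has 1 {32}.
      Root 25: left subtree has 1 node {17}, right has 0 { }.
  Root 13: left subtree has 2 nodes {26, 9}, right has 1 {6}.
    Root 9: left subtree has 1 node {26}, right has 0 { }.

17 25 32 23 18 19 26 9 6 13 1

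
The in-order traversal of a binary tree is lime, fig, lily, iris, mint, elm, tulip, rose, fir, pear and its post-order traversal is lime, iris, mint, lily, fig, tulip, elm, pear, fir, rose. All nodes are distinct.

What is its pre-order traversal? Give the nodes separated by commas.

rose, elm, fig, lime, lily, mint, iris, tulip, fir, pear

The last element of post-order is the root; it splits in-order into left and right subtrees.
Root rose: left subtree has 7 nodes {lime, fig, lily, iris, mint, elm, tulip}, right has 2 {fir, pear}.
  Root elm: left subtree has 5 nodes {lime, fig, lily, iris, mint}, right has 1 {tulip}.
    Root fig: left subtree has 1 node {lime}, right has 3 {lily, iris, mint}.
      Root lily: left subtree has 0 nodes { }, right has 2 {iris, mint}.
        Root mint: left subtree has 1 node {iris}, right has 0 { }.
  Root fir: left subtree has 0 nodes { }, right has 1 {pear}.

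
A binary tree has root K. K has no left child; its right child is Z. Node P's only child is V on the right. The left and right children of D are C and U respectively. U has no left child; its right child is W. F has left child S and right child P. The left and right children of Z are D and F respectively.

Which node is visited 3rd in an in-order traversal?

D

In-order visits the left subtree, then the node, then the right subtree.
At K: no left child.
Visit K.
At K: go right to Z.
  At Z: go left to D.
    At D: go left to C.
      C is a leaf — visit C.
    Visit D.
    At D: go right to U.
      At U: no left child.
      Visit U.
      At U: go right to W.
        W is a leaf — visit W.
  Visit Z.
  At Z: go right to F.
    At F: go left to S.
      S is a leaf — visit S.
    Visit F.
    At F: go right to P.
      At P: no left child.
      Visit P.
      At P: go right to V.
        V is a leaf — visit V.
Full in-order sequence: K, C, D, U, W, Z, S, F, P, V.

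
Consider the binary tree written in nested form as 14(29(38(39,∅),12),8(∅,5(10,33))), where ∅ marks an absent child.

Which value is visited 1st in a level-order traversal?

Level-order visits nodes level by level from the root, left to right within each level.
Level 0: 14
Level 1: 29, 8
Level 2: 38, 12, 5
Level 3: 39, 10, 33
Full level-order sequence: 14, 29, 8, 38, 12, 5, 39, 10, 33.

14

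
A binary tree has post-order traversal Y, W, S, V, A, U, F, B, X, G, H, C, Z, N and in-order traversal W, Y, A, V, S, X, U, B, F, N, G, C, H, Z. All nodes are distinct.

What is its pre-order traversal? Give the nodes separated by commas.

N, X, A, W, Y, V, S, B, U, F, Z, C, G, H

The last element of post-order is the root; it splits in-order into left and right subtrees.
Root N: left subtree has 9 nodes {W, Y, A, V, S, X, U, B, F}, right has 4 {G, C, H, Z}.
  Root X: left subtree has 5 nodes {W, Y, A, V, S}, right has 3 {U, B, F}.
    Root A: left subtree has 2 nodes {W, Y}, right has 2 {V, S}.
      Root W: left subtree has 0 nodes { }, right has 1 {Y}.
      Root V: left subtree has 0 nodes { }, right has 1 {S}.
    Root B: left subtree has 1 node {U}, right has 1 {F}.
  Root Z: left subtree has 3 nodes {G, C, H}, right has 0 { }.
    Root C: left subtree has 1 node {G}, right has 1 {H}.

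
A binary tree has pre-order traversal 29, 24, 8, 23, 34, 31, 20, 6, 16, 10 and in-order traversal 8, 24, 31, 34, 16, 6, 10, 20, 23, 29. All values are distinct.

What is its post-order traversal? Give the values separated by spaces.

8 31 16 10 6 20 34 23 24 29

The first element of pre-order is the root; it splits in-order into left and right subtrees.
Root 29: left subtree has 9 nodes {8, 24, 31, 34, 16, 6, 10, 20, 23}, right has 0 { }.
  Root 24: left subtree has 1 node {8}, right has 7 {31, 34, 16, 6, 10, 20, 23}.
    Root 23: left subtree has 6 nodes {31, 34, 16, 6, 10, 20}, right has 0 { }.
      Root 34: left subtree has 1 node {31}, right has 4 {16, 6, 10, 20}.
        Root 20: left subtree has 3 nodes {16, 6, 10}, right has 0 { }.
          Root 6: left subtree has 1 node {16}, right has 1 {10}.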